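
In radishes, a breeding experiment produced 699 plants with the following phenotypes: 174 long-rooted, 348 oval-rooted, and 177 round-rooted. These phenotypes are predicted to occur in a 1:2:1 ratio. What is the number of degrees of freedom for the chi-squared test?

A goodness-of-fit test with 3 phenotype classes has df = 3 − 1 = 2.

2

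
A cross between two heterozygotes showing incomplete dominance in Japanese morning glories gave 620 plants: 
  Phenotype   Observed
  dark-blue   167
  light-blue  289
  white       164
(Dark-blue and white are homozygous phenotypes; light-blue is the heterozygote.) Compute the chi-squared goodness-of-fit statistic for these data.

With incomplete dominance, a heterozygote × heterozygote cross gives a 1:2:1 phenotypic ratio.
Expected counts for N = 620 under a 1:2:1 ratio (total parts = 4):
  dark-blue: 620 × 1/4 = 155
  light-blue: 620 × 2/4 = 310
  white: 620 × 1/4 = 155
χ² = Σ (O − E)² / E
  dark-blue: (167 − 155)² / 155 = 0.9290
  light-blue: (289 − 310)² / 310 = 1.4226
  white: (164 − 155)² / 155 = 0.5226
χ² = 0.9290 + 1.4226 + 0.5226 = 2.8742 ≈ 2.874

2.874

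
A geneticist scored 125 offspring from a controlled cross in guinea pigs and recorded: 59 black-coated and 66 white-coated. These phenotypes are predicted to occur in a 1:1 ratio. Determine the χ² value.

0.392

Under the 1:1 hypothesis (Σ ratio = 2, N = 125):
  black-coated: 125 × 1/2 = 62.5
  white-coated: 125 × 1/2 = 62.5
χ² = Σ (O − E)² / E
  black-coated: (59 − 62.5)² / 62.5 = 0.1960
  white-coated: (66 − 62.5)² / 62.5 = 0.1960
χ² = 0.1960 + 0.1960 = 0.392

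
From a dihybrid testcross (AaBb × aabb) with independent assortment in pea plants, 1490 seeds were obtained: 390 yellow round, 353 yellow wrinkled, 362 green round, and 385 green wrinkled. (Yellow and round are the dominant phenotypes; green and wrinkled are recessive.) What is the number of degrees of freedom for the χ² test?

A dihybrid testcross with independent assortment gives a 1:1:1:1 ratio.
A goodness-of-fit test with 4 phenotype classes has df = 4 − 1 = 3.

3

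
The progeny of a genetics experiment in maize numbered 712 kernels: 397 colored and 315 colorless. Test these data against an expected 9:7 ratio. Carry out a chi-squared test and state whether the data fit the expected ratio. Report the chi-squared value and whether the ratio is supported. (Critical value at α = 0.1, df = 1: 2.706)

0.070; consistent

Expected counts for N = 712 under a 9:7 ratio (total parts = 16):
  colored: 712 × 9/16 = 400.5
  colorless: 712 × 7/16 = 311.5
χ² = Σ (O − E)² / E
  colored: (397 − 400.5)² / 400.5 = 0.0306
  colorless: (315 − 311.5)² / 311.5 = 0.0393
χ² = 0.0306 + 0.0393 = 0.0699 ≈ 0.070
Degrees of freedom = 2 − 1 = 1; critical value at α = 0.1 is 2.706.
Since 0.070 < 2.706, we fail to reject the null hypothesis — the data are consistent with the 9:7 ratio.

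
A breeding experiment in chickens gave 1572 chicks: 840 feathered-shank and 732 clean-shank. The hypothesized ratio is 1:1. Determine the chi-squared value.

Total ratio parts = 2. Expected numbers out of 1572:
  feathered-shank: 1572 × 1/2 = 786
  clean-shank: 1572 × 1/2 = 786
χ² = Σ (O − E)² / E
  feathered-shank: (840 − 786)² / 786 = 3.7099
  clean-shank: (732 − 786)² / 786 = 3.7099
χ² = 3.7099 + 3.7099 = 7.4198 ≈ 7.420

7.420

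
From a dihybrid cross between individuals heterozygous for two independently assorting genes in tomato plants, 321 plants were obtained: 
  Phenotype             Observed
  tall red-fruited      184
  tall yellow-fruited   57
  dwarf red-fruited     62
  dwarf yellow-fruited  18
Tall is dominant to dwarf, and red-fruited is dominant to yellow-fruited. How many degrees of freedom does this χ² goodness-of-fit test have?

3

A dihybrid F₂ with independent assortment and complete dominance at both loci gives a 9:3:3:1 phenotypic ratio.
A goodness-of-fit test with 4 phenotype classes has df = 4 − 1 = 3.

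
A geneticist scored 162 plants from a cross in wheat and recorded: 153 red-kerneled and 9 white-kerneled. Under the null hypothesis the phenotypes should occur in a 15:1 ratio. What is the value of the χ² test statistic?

0.133

Under the 15:1 hypothesis (Σ ratio = 16, N = 162):
  red-kerneled: 162 × 15/16 = 151.875
  white-kerneled: 162 × 1/16 = 10.125
χ² = Σ (O − E)² / E
  red-kerneled: (153 − 151.875)² / 151.875 = 0.0083
  white-kerneled: (9 − 10.125)² / 10.125 = 0.1250
χ² = 0.0083 + 0.1250 = 0.1333 ≈ 0.133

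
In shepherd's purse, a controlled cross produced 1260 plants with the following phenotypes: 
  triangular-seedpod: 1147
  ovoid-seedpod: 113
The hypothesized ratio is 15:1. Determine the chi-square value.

Expected counts for N = 1260 under a 15:1 ratio (total parts = 16):
  triangular-seedpod: 1260 × 15/16 = 1181.25
  ovoid-seedpod: 1260 × 1/16 = 78.75
χ² = Σ (O − E)² / E
  triangular-seedpod: (1147 − 1181.25)² / 1181.25 = 0.9931
  ovoid-seedpod: (113 − 78.75)² / 78.75 = 14.8960
χ² = 0.9931 + 14.8960 = 15.8891 ≈ 15.889

15.889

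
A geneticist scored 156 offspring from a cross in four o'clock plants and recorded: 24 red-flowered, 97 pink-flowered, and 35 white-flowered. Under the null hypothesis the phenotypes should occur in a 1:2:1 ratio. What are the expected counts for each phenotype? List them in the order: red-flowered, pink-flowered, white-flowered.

39, 78, 39

Expected counts for N = 156 under a 1:2:1 ratio (total parts = 4):
  red-flowered: 156 × 1/4 = 39
  pink-flowered: 156 × 2/4 = 78
  white-flowered: 156 × 1/4 = 39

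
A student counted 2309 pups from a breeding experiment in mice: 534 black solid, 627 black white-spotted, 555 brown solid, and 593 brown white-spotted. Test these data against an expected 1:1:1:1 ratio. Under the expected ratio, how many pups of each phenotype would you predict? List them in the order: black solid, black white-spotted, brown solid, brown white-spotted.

The 1:1:1:1 ratio has 4 parts, so with N = 2309 the expected counts are:
  black solid: 2309 × 1/4 = 577.25
  black white-spotted: 2309 × 1/4 = 577.25
  brown solid: 2309 × 1/4 = 577.25
  brown white-spotted: 2309 × 1/4 = 577.25

577.25, 577.25, 577.25, 577.25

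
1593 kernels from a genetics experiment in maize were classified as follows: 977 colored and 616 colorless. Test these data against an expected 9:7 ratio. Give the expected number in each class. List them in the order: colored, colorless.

896.0625, 696.9375

Under the 9:7 hypothesis (Σ ratio = 16, N = 1593):
  colored: 1593 × 9/16 = 896.0625
  colorless: 1593 × 7/16 = 696.9375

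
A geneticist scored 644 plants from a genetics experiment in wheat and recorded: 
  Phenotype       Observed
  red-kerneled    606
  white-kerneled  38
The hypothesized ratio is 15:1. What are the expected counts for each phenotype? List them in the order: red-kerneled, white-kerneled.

The 15:1 ratio has 16 parts, so with N = 644 the expected counts are:
  red-kerneled: 644 × 15/16 = 603.75
  white-kerneled: 644 × 1/16 = 40.25

603.75, 40.25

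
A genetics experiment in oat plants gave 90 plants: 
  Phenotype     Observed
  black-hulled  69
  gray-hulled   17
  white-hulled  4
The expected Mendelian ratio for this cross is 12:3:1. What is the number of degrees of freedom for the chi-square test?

A goodness-of-fit test with 3 phenotype classes has df = 3 − 1 = 2.

2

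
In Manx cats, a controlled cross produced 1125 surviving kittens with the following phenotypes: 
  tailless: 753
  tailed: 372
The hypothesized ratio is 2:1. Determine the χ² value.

Total ratio parts = 3. Expected numbers out of 1125:
  tailless: 1125 × 2/3 = 750
  tailed: 1125 × 1/3 = 375
χ² = Σ (O − E)² / E
  tailless: (753 − 750)² / 750 = 0.0120
  tailed: (372 − 375)² / 375 = 0.0240
χ² = 0.0120 + 0.0240 = 0.036

0.036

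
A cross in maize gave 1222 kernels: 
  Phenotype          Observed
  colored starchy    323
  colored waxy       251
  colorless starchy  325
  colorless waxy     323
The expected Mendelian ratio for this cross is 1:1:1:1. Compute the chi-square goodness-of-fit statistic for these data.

Under the 1:1:1:1 hypothesis (Σ ratio = 4, N = 1222):
  colored starchy: 1222 × 1/4 = 305.5
  colored waxy: 1222 × 1/4 = 305.5
  colorless starchy: 1222 × 1/4 = 305.5
  colorless waxy: 1222 × 1/4 = 305.5
χ² = Σ (O − E)² / E
  colored starchy: (323 − 305.5)² / 305.5 = 1.0025
  colored waxy: (251 − 305.5)² / 305.5 = 9.7226
  colorless starchy: (325 − 305.5)² / 305.5 = 1.2447
  colorless waxy: (323 − 305.5)² / 305.5 = 1.0025
χ² = 1.0025 + 9.7226 + 1.2447 + 1.0025 = 12.9723 ≈ 12.972

12.972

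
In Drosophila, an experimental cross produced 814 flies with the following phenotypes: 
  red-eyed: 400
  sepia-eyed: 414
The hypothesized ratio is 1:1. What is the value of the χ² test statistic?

Total ratio parts = 2. Expected numbers out of 814:
  red-eyed: 814 × 1/2 = 407
  sepia-eyed: 814 × 1/2 = 407
χ² = Σ (O − E)² / E
  red-eyed: (400 − 407)² / 407 = 0.1204
  sepia-eyed: (414 − 407)² / 407 = 0.1204
χ² = 0.1204 + 0.1204 = 0.2408 ≈ 0.241

0.241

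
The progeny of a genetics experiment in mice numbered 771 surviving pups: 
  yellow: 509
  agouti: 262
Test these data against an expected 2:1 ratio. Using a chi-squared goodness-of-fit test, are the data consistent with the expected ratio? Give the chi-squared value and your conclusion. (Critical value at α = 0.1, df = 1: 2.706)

The 2:1 ratio has 3 parts, so with N = 771 the expected counts are:
  yellow: 771 × 2/3 = 514
  agouti: 771 × 1/3 = 257
χ² = Σ (O − E)² / E
  yellow: (509 − 514)² / 514 = 0.0486
  agouti: (262 − 257)² / 257 = 0.0973
χ² = 0.0486 + 0.0973 = 0.1459 ≈ 0.146
Degrees of freedom = 2 − 1 = 1; critical value at α = 0.1 is 2.706.
Since 0.146 < 2.706, we fail to reject the null hypothesis — the data are consistent with the 2:1 ratio.

0.146; consistent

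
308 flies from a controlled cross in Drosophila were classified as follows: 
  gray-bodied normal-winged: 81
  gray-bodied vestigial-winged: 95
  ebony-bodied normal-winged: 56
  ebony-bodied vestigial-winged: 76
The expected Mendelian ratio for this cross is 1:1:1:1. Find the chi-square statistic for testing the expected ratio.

10.156

Expected counts for N = 308 under a 1:1:1:1 ratio (total parts = 4):
  gray-bodied normal-winged: 308 × 1/4 = 77
  gray-bodied vestigial-winged: 308 × 1/4 = 77
  ebony-bodied normal-winged: 308 × 1/4 = 77
  ebony-bodied vestigial-winged: 308 × 1/4 = 77
χ² = Σ (O − E)² / E
  gray-bodied normal-winged: (81 − 77)² / 77 = 0.2078
  gray-bodied vestigial-winged: (95 − 77)² / 77 = 4.2078
  ebony-bodied normal-winged: (56 − 77)² / 77 = 5.7273
  ebony-bodied vestigial-winged: (76 − 77)² / 77 = 0.0130
χ² = 0.2078 + 4.2078 + 5.7273 + 0.0130 = 10.1559 ≈ 10.156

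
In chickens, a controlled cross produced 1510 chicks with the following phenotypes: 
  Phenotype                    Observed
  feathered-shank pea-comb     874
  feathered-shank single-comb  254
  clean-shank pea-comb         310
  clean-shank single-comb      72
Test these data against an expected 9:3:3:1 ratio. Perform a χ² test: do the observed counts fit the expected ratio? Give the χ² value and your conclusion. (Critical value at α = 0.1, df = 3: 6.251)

Expected counts for N = 1510 under a 9:3:3:1 ratio (total parts = 16):
  feathered-shank pea-comb: 1510 × 9/16 = 849.375
  feathered-shank single-comb: 1510 × 3/16 = 283.125
  clean-shank pea-comb: 1510 × 3/16 = 283.125
  clean-shank single-comb: 1510 × 1/16 = 94.375
χ² = Σ (O − E)² / E
  feathered-shank pea-comb: (874 − 849.375)² / 849.375 = 0.7139
  feathered-shank single-comb: (254 − 283.125)² / 283.125 = 2.9961
  clean-shank pea-comb: (310 − 283.125)² / 283.125 = 2.5510
  clean-shank single-comb: (72 − 94.375)² / 94.375 = 5.3048
χ² = 0.7139 + 2.9961 + 2.5510 + 5.3048 = 11.5658 ≈ 11.566
Degrees of freedom = 4 − 1 = 3; critical value at α = 0.1 is 6.251.
Since 11.566 > 6.251, we reject the null hypothesis — the data do not fit the 9:3:3:1 ratio.

11.566; not consistent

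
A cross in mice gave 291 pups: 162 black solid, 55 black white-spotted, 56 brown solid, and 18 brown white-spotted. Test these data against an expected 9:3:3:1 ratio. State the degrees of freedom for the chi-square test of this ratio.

A goodness-of-fit test with 4 phenotype classes has df = 4 − 1 = 3.

3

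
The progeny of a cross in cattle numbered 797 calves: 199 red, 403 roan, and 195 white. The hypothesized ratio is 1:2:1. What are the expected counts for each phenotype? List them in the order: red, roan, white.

Total ratio parts = 4. Expected numbers out of 797:
  red: 797 × 1/4 = 199.25
  roan: 797 × 2/4 = 398.5
  white: 797 × 1/4 = 199.25

199.25, 398.5, 199.25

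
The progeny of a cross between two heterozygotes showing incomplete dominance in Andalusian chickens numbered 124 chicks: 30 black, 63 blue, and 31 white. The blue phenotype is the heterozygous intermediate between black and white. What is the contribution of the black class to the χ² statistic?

With incomplete dominance, a heterozygote × heterozygote cross gives a 1:2:1 phenotypic ratio.
Total ratio parts = 4. Expected numbers out of 124:
  black: 124 × 1/4 = 31
  blue: 124 × 2/4 = 62
  white: 124 × 1/4 = 31
Contribution of black: (30 − 31)² / 31 = 0.0323

0.032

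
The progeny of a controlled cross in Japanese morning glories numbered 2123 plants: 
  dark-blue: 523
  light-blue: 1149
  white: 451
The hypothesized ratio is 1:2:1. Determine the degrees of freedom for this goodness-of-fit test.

A goodness-of-fit test with 3 phenotype classes has df = 3 − 1 = 2.

2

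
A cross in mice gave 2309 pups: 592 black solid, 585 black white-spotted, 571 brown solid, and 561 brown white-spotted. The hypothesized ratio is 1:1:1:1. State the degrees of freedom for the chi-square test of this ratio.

A goodness-of-fit test with 4 phenotype classes has df = 4 − 1 = 3.

3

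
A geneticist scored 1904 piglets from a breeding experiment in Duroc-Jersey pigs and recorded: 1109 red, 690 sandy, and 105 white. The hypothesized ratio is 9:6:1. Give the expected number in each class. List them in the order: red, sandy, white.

Expected counts for N = 1904 under a 9:6:1 ratio (total parts = 16):
  red: 1904 × 9/16 = 1071
  sandy: 1904 × 6/16 = 714
  white: 1904 × 1/16 = 119

1071, 714, 119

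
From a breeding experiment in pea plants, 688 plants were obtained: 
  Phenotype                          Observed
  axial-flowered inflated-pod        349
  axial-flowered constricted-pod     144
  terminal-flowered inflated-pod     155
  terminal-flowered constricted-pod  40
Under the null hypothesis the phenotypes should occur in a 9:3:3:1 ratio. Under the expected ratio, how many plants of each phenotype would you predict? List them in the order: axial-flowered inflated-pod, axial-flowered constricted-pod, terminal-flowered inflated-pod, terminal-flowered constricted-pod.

Total ratio parts = 16. Expected numbers out of 688:
  axial-flowered inflated-pod: 688 × 9/16 = 387
  axial-flowered constricted-pod: 688 × 3/16 = 129
  terminal-flowered inflated-pod: 688 × 3/16 = 129
  terminal-flowered constricted-pod: 688 × 1/16 = 43

387, 129, 129, 43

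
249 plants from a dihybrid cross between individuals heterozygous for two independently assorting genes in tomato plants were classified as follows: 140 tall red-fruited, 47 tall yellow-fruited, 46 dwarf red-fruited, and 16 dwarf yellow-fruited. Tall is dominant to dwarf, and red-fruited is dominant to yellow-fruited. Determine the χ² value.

0.025

A dihybrid F₂ with independent assortment and complete dominance at both loci gives a 9:3:3:1 phenotypic ratio.
The 9:3:3:1 ratio has 16 parts, so with N = 249 the expected counts are:
  tall red-fruited: 249 × 9/16 = 140.0625
  tall yellow-fruited: 249 × 3/16 = 46.6875
  dwarf red-fruited: 249 × 3/16 = 46.6875
  dwarf yellow-fruited: 249 × 1/16 = 15.5625
χ² = Σ (O − E)² / E
  tall red-fruited: (140 − 140.0625)² / 140.0625 = 0.0000
  tall yellow-fruited: (47 − 46.6875)² / 46.6875 = 0.0021
  dwarf red-fruited: (46 − 46.6875)² / 46.6875 = 0.0101
  dwarf yellow-fruited: (16 − 15.5625)² / 15.5625 = 0.0123
χ² = 0.0000 + 0.0021 + 0.0101 + 0.0123 = 0.0245 ≈ 0.025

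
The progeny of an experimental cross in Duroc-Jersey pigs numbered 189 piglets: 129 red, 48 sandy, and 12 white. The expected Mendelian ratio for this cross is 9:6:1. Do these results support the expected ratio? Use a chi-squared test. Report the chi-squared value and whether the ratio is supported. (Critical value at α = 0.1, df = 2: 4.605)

Under the 9:6:1 hypothesis (Σ ratio = 16, N = 189):
  red: 189 × 9/16 = 106.3125
  sandy: 189 × 6/16 = 70.875
  white: 189 × 1/16 = 11.8125
χ² = Σ (O − E)² / E
  red: (129 − 106.3125)² / 106.3125 = 4.8416
  sandy: (48 − 70.875)² / 70.875 = 7.3829
  white: (12 − 11.8125)² / 11.8125 = 0.0030
χ² = 4.8416 + 7.3829 + 0.0030 = 12.2275 ≈ 12.228
Degrees of freedom = 3 − 1 = 2; critical value at α = 0.1 is 4.605.
Since 12.228 > 4.605, we reject the null hypothesis — the data do not fit the 9:6:1 ratio.

12.228; not consistent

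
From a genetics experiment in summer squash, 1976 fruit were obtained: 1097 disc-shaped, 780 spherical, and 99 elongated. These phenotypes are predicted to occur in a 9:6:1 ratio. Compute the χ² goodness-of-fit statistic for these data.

7.102

Total ratio parts = 16. Expected numbers out of 1976:
  disc-shaped: 1976 × 9/16 = 1111.5
  spherical: 1976 × 6/16 = 741
  elongated: 1976 × 1/16 = 123.5
χ² = Σ (O − E)² / E
  disc-shaped: (1097 − 1111.5)² / 1111.5 = 0.1892
  spherical: (780 − 741)² / 741 = 2.0526
  elongated: (99 − 123.5)² / 123.5 = 4.8603
χ² = 0.1892 + 2.0526 + 4.8603 = 7.1021 ≈ 7.102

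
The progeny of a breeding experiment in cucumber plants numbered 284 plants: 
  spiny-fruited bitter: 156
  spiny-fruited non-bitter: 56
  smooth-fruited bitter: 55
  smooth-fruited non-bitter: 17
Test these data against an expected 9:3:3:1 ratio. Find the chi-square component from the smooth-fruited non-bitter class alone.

Total ratio parts = 16. Expected numbers out of 284:
  spiny-fruited bitter: 284 × 9/16 = 159.75
  spiny-fruited non-bitter: 284 × 3/16 = 53.25
  smooth-fruited bitter: 284 × 3/16 = 53.25
  smooth-fruited non-bitter: 284 × 1/16 = 17.75
Contribution of smooth-fruited non-bitter: (17 − 17.75)² / 17.75 = 0.0317

0.032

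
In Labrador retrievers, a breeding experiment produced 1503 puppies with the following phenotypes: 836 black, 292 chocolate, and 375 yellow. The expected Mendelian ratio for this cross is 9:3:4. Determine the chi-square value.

Expected counts for N = 1503 under a 9:3:4 ratio (total parts = 16):
  black: 1503 × 9/16 = 845.4375
  chocolate: 1503 × 3/16 = 281.8125
  yellow: 1503 × 4/16 = 375.75
χ² = Σ (O − E)² / E
  black: (836 − 845.4375)² / 845.4375 = 0.1053
  chocolate: (292 − 281.8125)² / 281.8125 = 0.3683
  yellow: (375 − 375.75)² / 375.75 = 0.0015
χ² = 0.1053 + 0.3683 + 0.0015 = 0.4751 ≈ 0.475

0.475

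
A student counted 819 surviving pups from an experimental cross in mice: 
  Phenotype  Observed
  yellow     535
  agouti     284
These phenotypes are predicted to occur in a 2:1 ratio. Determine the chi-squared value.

Total ratio parts = 3. Expected numbers out of 819:
  yellow: 819 × 2/3 = 546
  agouti: 819 × 1/3 = 273
χ² = Σ (O − E)² / E
  yellow: (535 − 546)² / 546 = 0.2216
  agouti: (284 − 273)² / 273 = 0.4432
χ² = 0.2216 + 0.4432 = 0.6648 ≈ 0.665

0.665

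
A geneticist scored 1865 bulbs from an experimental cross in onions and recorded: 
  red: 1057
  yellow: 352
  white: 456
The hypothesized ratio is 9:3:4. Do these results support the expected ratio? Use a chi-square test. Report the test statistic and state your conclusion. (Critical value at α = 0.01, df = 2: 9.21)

0.301; consistent

The 9:3:4 ratio has 16 parts, so with N = 1865 the expected counts are:
  red: 1865 × 9/16 = 1049.0625
  yellow: 1865 × 3/16 = 349.6875
  white: 1865 × 4/16 = 466.25
χ² = Σ (O − E)² / E
  red: (1057 − 1049.0625)² / 1049.0625 = 0.0601
  yellow: (352 − 349.6875)² / 349.6875 = 0.0153
  white: (456 − 466.25)² / 466.25 = 0.2253
χ² = 0.0601 + 0.0153 + 0.2253 = 0.3007 ≈ 0.301
Degrees of freedom = 3 − 1 = 2; critical value at α = 0.01 is 9.21.
Since 0.301 < 9.21, we fail to reject the null hypothesis — the data are consistent with the 9:3:4 ratio.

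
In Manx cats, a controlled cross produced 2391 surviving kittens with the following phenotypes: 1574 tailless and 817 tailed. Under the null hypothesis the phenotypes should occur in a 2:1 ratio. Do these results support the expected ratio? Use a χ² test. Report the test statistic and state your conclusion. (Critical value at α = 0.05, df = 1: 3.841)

0.753; consistent

The 2:1 ratio has 3 parts, so with N = 2391 the expected counts are:
  tailless: 2391 × 2/3 = 1594
  tailed: 2391 × 1/3 = 797
χ² = Σ (O − E)² / E
  tailless: (1574 − 1594)² / 1594 = 0.2509
  tailed: (817 − 797)² / 797 = 0.5019
χ² = 0.2509 + 0.5019 = 0.7528 ≈ 0.753
Degrees of freedom = 2 − 1 = 1; critical value at α = 0.05 is 3.841.
Since 0.753 < 3.841, we fail to reject the null hypothesis — the data are consistent with the 2:1 ratio.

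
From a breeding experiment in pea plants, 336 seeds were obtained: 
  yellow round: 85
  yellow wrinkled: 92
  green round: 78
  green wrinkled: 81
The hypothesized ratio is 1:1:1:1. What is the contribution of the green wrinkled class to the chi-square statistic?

0.107

Expected counts for N = 336 under a 1:1:1:1 ratio (total parts = 4):
  yellow round: 336 × 1/4 = 84
  yellow wrinkled: 336 × 1/4 = 84
  green round: 336 × 1/4 = 84
  green wrinkled: 336 × 1/4 = 84
Contribution of green wrinkled: (81 − 84)² / 84 = 0.1071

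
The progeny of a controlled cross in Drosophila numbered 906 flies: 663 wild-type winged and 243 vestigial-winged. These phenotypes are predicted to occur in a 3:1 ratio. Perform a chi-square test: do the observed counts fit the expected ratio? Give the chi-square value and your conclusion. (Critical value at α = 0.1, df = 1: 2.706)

1.603; consistent

Under the 3:1 hypothesis (Σ ratio = 4, N = 906):
  wild-type winged: 906 × 3/4 = 679.5
  vestigial-winged: 906 × 1/4 = 226.5
χ² = Σ (O − E)² / E
  wild-type winged: (663 − 679.5)² / 679.5 = 0.4007
  vestigial-winged: (243 − 226.5)² / 226.5 = 1.2020
χ² = 0.4007 + 1.2020 = 1.6027 ≈ 1.603
Degrees of freedom = 2 − 1 = 1; critical value at α = 0.1 is 2.706.
Since 1.603 < 2.706, we fail to reject the null hypothesis — the data are consistent with the 3:1 ratio.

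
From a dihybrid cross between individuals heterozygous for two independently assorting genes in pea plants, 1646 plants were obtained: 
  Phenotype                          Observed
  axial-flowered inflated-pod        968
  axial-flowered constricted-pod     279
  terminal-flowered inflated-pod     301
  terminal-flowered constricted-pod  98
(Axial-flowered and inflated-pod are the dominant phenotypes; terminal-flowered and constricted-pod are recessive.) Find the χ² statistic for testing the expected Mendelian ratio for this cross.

A dihybrid F₂ with independent assortment and complete dominance at both loci gives a 9:3:3:1 phenotypic ratio.
Total ratio parts = 16. Expected numbers out of 1646:
  axial-flowered inflated-pod: 1646 × 9/16 = 925.875
  axial-flowered constricted-pod: 1646 × 3/16 = 308.625
  terminal-flowered inflated-pod: 1646 × 3/16 = 308.625
  terminal-flowered constricted-pod: 1646 × 1/16 = 102.875
χ² = Σ (O − E)² / E
  axial-flowered inflated-pod: (968 − 925.875)² / 925.875 = 1.9166
  axial-flowered constricted-pod: (279 − 308.625)² / 308.625 = 2.8437
  terminal-flowered inflated-pod: (301 − 308.625)² / 308.625 = 0.1884
  terminal-flowered constricted-pod: (98 − 102.875)² / 102.875 = 0.2310
χ² = 1.9166 + 2.8437 + 0.1884 + 0.2310 = 5.1797 ≈ 5.180

5.180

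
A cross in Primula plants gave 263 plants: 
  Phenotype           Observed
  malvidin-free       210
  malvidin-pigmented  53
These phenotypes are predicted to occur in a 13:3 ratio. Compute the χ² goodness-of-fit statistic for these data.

Under the 13:3 hypothesis (Σ ratio = 16, N = 263):
  malvidin-free: 263 × 13/16 = 213.6875
  malvidin-pigmented: 263 × 3/16 = 49.3125
χ² = Σ (O − E)² / E
  malvidin-free: (210 − 213.6875)² / 213.6875 = 0.0636
  malvidin-pigmented: (53 − 49.3125)² / 49.3125 = 0.2757
χ² = 0.0636 + 0.2757 = 0.3393 ≈ 0.339

0.339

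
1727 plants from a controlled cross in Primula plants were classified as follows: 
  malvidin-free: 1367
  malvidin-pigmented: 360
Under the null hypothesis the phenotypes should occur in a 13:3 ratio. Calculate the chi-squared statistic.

4.977

Under the 13:3 hypothesis (Σ ratio = 16, N = 1727):
  malvidin-free: 1727 × 13/16 = 1403.1875
  malvidin-pigmented: 1727 × 3/16 = 323.8125
χ² = Σ (O − E)² / E
  malvidin-free: (1367 − 1403.1875)² / 1403.1875 = 0.9333
  malvidin-pigmented: (360 − 323.8125)² / 323.8125 = 4.0441
χ² = 0.9333 + 4.0441 = 4.9774 ≈ 4.977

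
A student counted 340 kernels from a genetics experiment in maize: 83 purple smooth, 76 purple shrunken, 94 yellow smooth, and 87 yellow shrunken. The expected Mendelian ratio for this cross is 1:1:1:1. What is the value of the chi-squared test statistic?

Expected counts for N = 340 under a 1:1:1:1 ratio (total parts = 4):
  purple smooth: 340 × 1/4 = 85
  purple shrunken: 340 × 1/4 = 85
  yellow smooth: 340 × 1/4 = 85
  yellow shrunken: 340 × 1/4 = 85
χ² = Σ (O − E)² / E
  purple smooth: (83 − 85)² / 85 = 0.0471
  purple shrunken: (76 − 85)² / 85 = 0.9529
  yellow smooth: (94 − 85)² / 85 = 0.9529
  yellow shrunken: (87 − 85)² / 85 = 0.0471
χ² = 0.0471 + 0.9529 + 0.9529 + 0.0471 = 2.000

2.000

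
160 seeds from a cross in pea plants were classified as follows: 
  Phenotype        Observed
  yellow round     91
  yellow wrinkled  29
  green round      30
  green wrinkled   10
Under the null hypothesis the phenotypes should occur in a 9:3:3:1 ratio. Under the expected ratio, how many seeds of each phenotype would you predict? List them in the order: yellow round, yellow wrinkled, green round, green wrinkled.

90, 30, 30, 10

Expected counts for N = 160 under a 9:3:3:1 ratio (total parts = 16):
  yellow round: 160 × 9/16 = 90
  yellow wrinkled: 160 × 3/16 = 30
  green round: 160 × 3/16 = 30
  green wrinkled: 160 × 1/16 = 10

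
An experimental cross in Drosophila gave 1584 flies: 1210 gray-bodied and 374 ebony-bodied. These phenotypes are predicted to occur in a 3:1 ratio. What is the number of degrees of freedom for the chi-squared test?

A goodness-of-fit test with 2 phenotype classes has df = 2 − 1 = 1.

1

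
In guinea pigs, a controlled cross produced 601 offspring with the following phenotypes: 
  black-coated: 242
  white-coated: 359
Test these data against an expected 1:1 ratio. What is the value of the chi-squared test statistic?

Expected counts for N = 601 under a 1:1 ratio (total parts = 2):
  black-coated: 601 × 1/2 = 300.5
  white-coated: 601 × 1/2 = 300.5
χ² = Σ (O − E)² / E
  black-coated: (242 − 300.5)² / 300.5 = 11.3885
  white-coated: (359 − 300.5)² / 300.5 = 11.3885
χ² = 11.3885 + 11.3885 = 22.777

22.777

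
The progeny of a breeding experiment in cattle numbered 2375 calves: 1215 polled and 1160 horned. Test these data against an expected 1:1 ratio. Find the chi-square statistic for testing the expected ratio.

1.274

Under the 1:1 hypothesis (Σ ratio = 2, N = 2375):
  polled: 2375 × 1/2 = 1187.5
  horned: 2375 × 1/2 = 1187.5
χ² = Σ (O − E)² / E
  polled: (1215 − 1187.5)² / 1187.5 = 0.6368
  horned: (1160 − 1187.5)² / 1187.5 = 0.6368
χ² = 0.6368 + 0.6368 = 1.2736 ≈ 1.274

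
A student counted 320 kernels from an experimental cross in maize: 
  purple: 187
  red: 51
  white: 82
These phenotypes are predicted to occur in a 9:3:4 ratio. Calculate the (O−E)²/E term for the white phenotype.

0.050

Under the 9:3:4 hypothesis (Σ ratio = 16, N = 320):
  purple: 320 × 9/16 = 180
  red: 320 × 3/16 = 60
  white: 320 × 4/16 = 80
Contribution of white: (82 − 80)² / 80 = 0.0500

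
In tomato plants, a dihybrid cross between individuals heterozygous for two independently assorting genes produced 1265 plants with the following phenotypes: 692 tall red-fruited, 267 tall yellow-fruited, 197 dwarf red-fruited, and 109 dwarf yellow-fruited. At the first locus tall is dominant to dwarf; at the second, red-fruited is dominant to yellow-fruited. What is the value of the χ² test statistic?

22.430

A dihybrid F₂ with independent assortment and complete dominance at both loci gives a 9:3:3:1 phenotypic ratio.
Under the 9:3:3:1 hypothesis (Σ ratio = 16, N = 1265):
  tall red-fruited: 1265 × 9/16 = 711.5625
  tall yellow-fruited: 1265 × 3/16 = 237.1875
  dwarf red-fruited: 1265 × 3/16 = 237.1875
  dwarf yellow-fruited: 1265 × 1/16 = 79.0625
χ² = Σ (O − E)² / E
  tall red-fruited: (692 − 711.5625)² / 711.5625 = 0.5378
  tall yellow-fruited: (267 − 237.1875)² / 237.1875 = 3.7472
  dwarf red-fruited: (197 − 237.1875)² / 237.1875 = 6.8091
  dwarf yellow-fruited: (109 − 79.0625)² / 79.0625 = 11.3360
χ² = 0.5378 + 3.7472 + 6.8091 + 11.3360 = 22.4301 ≈ 22.430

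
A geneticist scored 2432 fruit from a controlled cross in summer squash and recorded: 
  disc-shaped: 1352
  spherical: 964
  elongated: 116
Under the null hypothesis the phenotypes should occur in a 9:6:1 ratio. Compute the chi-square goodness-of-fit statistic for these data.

11.678

Total ratio parts = 16. Expected numbers out of 2432:
  disc-shaped: 2432 × 9/16 = 1368
  spherical: 2432 × 6/16 = 912
  elongated: 2432 × 1/16 = 152
χ² = Σ (O − E)² / E
  disc-shaped: (1352 − 1368)² / 1368 = 0.1871
  spherical: (964 − 912)² / 912 = 2.9649
  elongated: (116 − 152)² / 152 = 8.5263
χ² = 0.1871 + 2.9649 + 8.5263 = 11.6783 ≈ 11.678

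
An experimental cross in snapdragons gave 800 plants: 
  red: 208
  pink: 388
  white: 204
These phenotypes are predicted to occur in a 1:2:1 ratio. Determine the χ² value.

0.760

The 1:2:1 ratio has 4 parts, so with N = 800 the expected counts are:
  red: 800 × 1/4 = 200
  pink: 800 × 2/4 = 400
  white: 800 × 1/4 = 200
χ² = Σ (O − E)² / E
  red: (208 − 200)² / 200 = 0.3200
  pink: (388 − 400)² / 400 = 0.3600
  white: (204 − 200)² / 200 = 0.0800
χ² = 0.3200 + 0.3600 + 0.0800 = 0.760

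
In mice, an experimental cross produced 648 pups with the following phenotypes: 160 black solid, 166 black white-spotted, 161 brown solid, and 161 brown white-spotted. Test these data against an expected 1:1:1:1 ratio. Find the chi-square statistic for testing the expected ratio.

Expected counts for N = 648 under a 1:1:1:1 ratio (total parts = 4):
  black solid: 648 × 1/4 = 162
  black white-spotted: 648 × 1/4 = 162
  brown solid: 648 × 1/4 = 162
  brown white-spotted: 648 × 1/4 = 162
χ² = Σ (O − E)² / E
  black solid: (160 − 162)² / 162 = 0.0247
  black white-spotted: (166 − 162)² / 162 = 0.0988
  brown solid: (161 − 162)² / 162 = 0.0062
  brown white-spotted: (161 − 162)² / 162 = 0.0062
χ² = 0.0247 + 0.0988 + 0.0062 + 0.0062 = 0.1359 ≈ 0.136

0.136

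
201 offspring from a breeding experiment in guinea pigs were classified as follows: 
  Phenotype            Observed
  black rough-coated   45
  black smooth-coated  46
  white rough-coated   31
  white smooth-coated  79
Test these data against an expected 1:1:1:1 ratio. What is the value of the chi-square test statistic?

24.731

Expected counts for N = 201 under a 1:1:1:1 ratio (total parts = 4):
  black rough-coated: 201 × 1/4 = 50.25
  black smooth-coated: 201 × 1/4 = 50.25
  white rough-coated: 201 × 1/4 = 50.25
  white smooth-coated: 201 × 1/4 = 50.25
χ² = Σ (O − E)² / E
  black rough-coated: (45 − 50.25)² / 50.25 = 0.5485
  black smooth-coated: (46 − 50.25)² / 50.25 = 0.3595
  white rough-coated: (31 − 50.25)² / 50.25 = 7.3744
  white smooth-coated: (79 − 50.25)² / 50.25 = 16.4490
χ² = 0.5485 + 0.3595 + 7.3744 + 16.4490 = 24.7314 ≈ 24.731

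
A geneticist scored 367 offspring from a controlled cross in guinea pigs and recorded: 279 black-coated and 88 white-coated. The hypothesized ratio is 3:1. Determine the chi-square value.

0.204

The 3:1 ratio has 4 parts, so with N = 367 the expected counts are:
  black-coated: 367 × 3/4 = 275.25
  white-coated: 367 × 1/4 = 91.75
χ² = Σ (O − E)² / E
  black-coated: (279 − 275.25)² / 275.25 = 0.0511
  white-coated: (88 − 91.75)² / 91.75 = 0.1533
χ² = 0.0511 + 0.1533 = 0.2044 ≈ 0.204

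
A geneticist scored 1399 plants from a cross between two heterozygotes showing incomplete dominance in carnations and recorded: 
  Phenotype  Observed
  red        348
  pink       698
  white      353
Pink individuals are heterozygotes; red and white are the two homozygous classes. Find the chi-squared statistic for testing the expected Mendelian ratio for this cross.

0.042

With incomplete dominance, a heterozygote × heterozygote cross gives a 1:2:1 phenotypic ratio.
Under the 1:2:1 hypothesis (Σ ratio = 4, N = 1399):
  red: 1399 × 1/4 = 349.75
  pink: 1399 × 2/4 = 699.5
  white: 1399 × 1/4 = 349.75
χ² = Σ (O − E)² / E
  red: (348 − 349.75)² / 349.75 = 0.0088
  pink: (698 − 699.5)² / 699.5 = 0.0032
  white: (353 − 349.75)² / 349.75 = 0.0302
χ² = 0.0088 + 0.0032 + 0.0302 = 0.0422 ≈ 0.042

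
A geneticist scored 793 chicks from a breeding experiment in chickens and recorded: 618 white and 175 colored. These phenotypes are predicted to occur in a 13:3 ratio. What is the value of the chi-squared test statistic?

The 13:3 ratio has 16 parts, so with N = 793 the expected counts are:
  white: 793 × 13/16 = 644.3125
  colored: 793 × 3/16 = 148.6875
χ² = Σ (O − E)² / E
  white: (618 − 644.3125)² / 644.3125 = 1.0746
  colored: (175 − 148.6875)² / 148.6875 = 4.6564
χ² = 1.0746 + 4.6564 = 5.731

5.731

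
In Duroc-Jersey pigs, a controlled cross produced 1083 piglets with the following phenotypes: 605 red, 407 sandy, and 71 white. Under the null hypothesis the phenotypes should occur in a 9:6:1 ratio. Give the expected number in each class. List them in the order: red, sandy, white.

Expected counts for N = 1083 under a 9:6:1 ratio (total parts = 16):
  red: 1083 × 9/16 = 609.1875
  sandy: 1083 × 6/16 = 406.125
  white: 1083 × 1/16 = 67.6875

609.1875, 406.125, 67.6875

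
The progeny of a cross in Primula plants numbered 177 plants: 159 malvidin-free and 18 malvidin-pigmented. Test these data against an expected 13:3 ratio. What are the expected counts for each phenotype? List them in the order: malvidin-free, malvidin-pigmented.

143.8125, 33.1875

Under the 13:3 hypothesis (Σ ratio = 16, N = 177):
  malvidin-free: 177 × 13/16 = 143.8125
  malvidin-pigmented: 177 × 3/16 = 33.1875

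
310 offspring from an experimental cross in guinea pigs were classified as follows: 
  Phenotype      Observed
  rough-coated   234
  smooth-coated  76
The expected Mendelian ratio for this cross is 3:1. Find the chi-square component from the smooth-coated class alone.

0.029

Total ratio parts = 4. Expected numbers out of 310:
  rough-coated: 310 × 3/4 = 232.5
  smooth-coated: 310 × 1/4 = 77.5
Contribution of smooth-coated: (76 − 77.5)² / 77.5 = 0.0290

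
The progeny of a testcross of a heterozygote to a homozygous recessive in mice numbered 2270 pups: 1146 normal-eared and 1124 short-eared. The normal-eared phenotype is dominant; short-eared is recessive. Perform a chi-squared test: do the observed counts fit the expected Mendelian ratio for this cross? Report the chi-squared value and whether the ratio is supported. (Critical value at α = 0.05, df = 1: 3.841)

0.213; consistent

A testcross of a heterozygote (Aa × aa) gives a 1:1 phenotypic ratio.
The 1:1 ratio has 2 parts, so with N = 2270 the expected counts are:
  normal-eared: 2270 × 1/2 = 1135
  short-eared: 2270 × 1/2 = 1135
χ² = Σ (O − E)² / E
  normal-eared: (1146 − 1135)² / 1135 = 0.1066
  short-eared: (1124 − 1135)² / 1135 = 0.1066
χ² = 0.1066 + 0.1066 = 0.2132 ≈ 0.213
Degrees of freedom = 2 − 1 = 1; critical value at α = 0.05 is 3.841.
Since 0.213 < 3.841, we fail to reject the null hypothesis — the data are consistent with the 1:1 ratio.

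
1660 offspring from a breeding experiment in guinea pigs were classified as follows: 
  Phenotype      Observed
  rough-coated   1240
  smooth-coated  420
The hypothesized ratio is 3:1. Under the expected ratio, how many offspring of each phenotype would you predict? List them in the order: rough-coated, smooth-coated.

Expected counts for N = 1660 under a 3:1 ratio (total parts = 4):
  rough-coated: 1660 × 3/4 = 1245
  smooth-coated: 1660 × 1/4 = 415

1245, 415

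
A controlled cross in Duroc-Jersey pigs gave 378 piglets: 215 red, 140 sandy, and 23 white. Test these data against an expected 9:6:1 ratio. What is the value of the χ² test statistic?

0.065

The 9:6:1 ratio has 16 parts, so with N = 378 the expected counts are:
  red: 378 × 9/16 = 212.625
  sandy: 378 × 6/16 = 141.75
  white: 378 × 1/16 = 23.625
χ² = Σ (O − E)² / E
  red: (215 − 212.625)² / 212.625 = 0.0265
  sandy: (140 − 141.75)² / 141.75 = 0.0216
  white: (23 − 23.625)² / 23.625 = 0.0165
χ² = 0.0265 + 0.0216 + 0.0165 = 0.0646 ≈ 0.065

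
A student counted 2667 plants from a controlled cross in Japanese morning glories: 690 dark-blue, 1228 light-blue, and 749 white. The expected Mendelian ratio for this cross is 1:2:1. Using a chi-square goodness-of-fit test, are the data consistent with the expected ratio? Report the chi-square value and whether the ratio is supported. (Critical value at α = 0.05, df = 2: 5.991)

Expected counts for N = 2667 under a 1:2:1 ratio (total parts = 4):
  dark-blue: 2667 × 1/4 = 666.75
  light-blue: 2667 × 2/4 = 1333.5
  white: 2667 × 1/4 = 666.75
χ² = Σ (O − E)² / E
  dark-blue: (690 − 666.75)² / 666.75 = 0.8107
  light-blue: (1228 − 1333.5)² / 1333.5 = 8.3466
  white: (749 − 666.75)² / 666.75 = 10.1463
χ² = 0.8107 + 8.3466 + 10.1463 = 19.3036 ≈ 19.304
Degrees of freedom = 3 − 1 = 2; critical value at α = 0.05 is 5.991.
Since 19.304 > 5.991, we reject the null hypothesis — the data do not fit the 1:2:1 ratio.

19.304; not consistent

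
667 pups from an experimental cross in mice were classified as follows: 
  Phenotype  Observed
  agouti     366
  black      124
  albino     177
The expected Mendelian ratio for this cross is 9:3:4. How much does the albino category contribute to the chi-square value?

0.630

Under the 9:3:4 hypothesis (Σ ratio = 16, N = 667):
  agouti: 667 × 9/16 = 375.1875
  black: 667 × 3/16 = 125.0625
  albino: 667 × 4/16 = 166.75
Contribution of albino: (177 − 166.75)² / 166.75 = 0.6301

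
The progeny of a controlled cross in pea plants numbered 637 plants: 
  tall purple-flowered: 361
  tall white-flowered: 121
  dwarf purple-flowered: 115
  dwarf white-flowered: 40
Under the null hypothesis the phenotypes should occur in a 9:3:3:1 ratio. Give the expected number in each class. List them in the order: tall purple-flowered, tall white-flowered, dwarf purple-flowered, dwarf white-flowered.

358.3125, 119.4375, 119.4375, 39.8125

Expected counts for N = 637 under a 9:3:3:1 ratio (total parts = 16):
  tall purple-flowered: 637 × 9/16 = 358.3125
  tall white-flowered: 637 × 3/16 = 119.4375
  dwarf purple-flowered: 637 × 3/16 = 119.4375
  dwarf white-flowered: 637 × 1/16 = 39.8125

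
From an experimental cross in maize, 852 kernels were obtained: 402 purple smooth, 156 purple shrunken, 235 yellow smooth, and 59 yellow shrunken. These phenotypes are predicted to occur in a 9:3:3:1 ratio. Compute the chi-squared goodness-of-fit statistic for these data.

48.607

The 9:3:3:1 ratio has 16 parts, so with N = 852 the expected counts are:
  purple smooth: 852 × 9/16 = 479.25
  purple shrunken: 852 × 3/16 = 159.75
  yellow smooth: 852 × 3/16 = 159.75
  yellow shrunken: 852 × 1/16 = 53.25
χ² = Σ (O − E)² / E
  purple smooth: (402 − 479.25)² / 479.25 = 12.4519
  purple shrunken: (156 − 159.75)² / 159.75 = 0.0880
  yellow smooth: (235 − 159.75)² / 159.75 = 35.4464
  yellow shrunken: (59 − 53.25)² / 53.25 = 0.6209
χ² = 12.4519 + 0.0880 + 35.4464 + 0.6209 = 48.6072 ≈ 48.607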